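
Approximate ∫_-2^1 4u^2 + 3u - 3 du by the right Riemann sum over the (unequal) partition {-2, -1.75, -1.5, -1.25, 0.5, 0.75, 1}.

Subinterval widths: 0.25, 0.25, 0.25, 1.75, 0.25, 0.25.
Right endpoints: -1.75, -1.5, -1.25, 0.5, 0.75, 1.
f(-1.75) = 4, f(-1.5) = 1.5, f(-1.25) = -0.5, f(0.5) = -0.5, f(0.75) = 1.5, f(1) = 4.
Sum = Σ Δu_i · f(u_i).
Sum = 1.75.

1.75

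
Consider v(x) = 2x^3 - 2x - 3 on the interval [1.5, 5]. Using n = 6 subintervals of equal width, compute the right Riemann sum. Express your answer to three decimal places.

349.496

Δx = (5 − 1.5)/6 = 7/12.
Right endpoints: 25/12, 8/3, 3.25, 23/6, 53/12, 5.
v(25/12) = 9433/864, v(8/3) = 799/27, v(3.25) = 59.15625, v(23/6) = 11015/108, v(53/12) = 138653/864, v(5) = 237.
Sum = Δx · [v(25/12) + v(8/3) + v(3.25) + ...].
Sum ≈ 349.496.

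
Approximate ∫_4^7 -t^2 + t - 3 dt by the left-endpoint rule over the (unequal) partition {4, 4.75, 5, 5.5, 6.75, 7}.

Subinterval widths: 0.75, 0.25, 0.5, 1.25, 0.25.
Left endpoints: 4, 4.75, 5, 5.5, 6.75.
f(4) = -15, f(4.75) = -20.8125, f(5) = -23, f(5.5) = -27.75, f(6.75) = -41.8125.
Sum = Σ Δt_i · f(t_i).
Sum = -73.09375.

-73.09375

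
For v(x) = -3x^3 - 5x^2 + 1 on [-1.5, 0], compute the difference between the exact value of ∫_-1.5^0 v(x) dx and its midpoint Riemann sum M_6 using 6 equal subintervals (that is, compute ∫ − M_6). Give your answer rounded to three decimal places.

Exact integral: ∫_-1.5^0 v(x) dx = -0.328125.
M_6 ≈ -0.34180.
Error ≈ -0.328125 − (-0.34180) ≈ 0.014.

0.014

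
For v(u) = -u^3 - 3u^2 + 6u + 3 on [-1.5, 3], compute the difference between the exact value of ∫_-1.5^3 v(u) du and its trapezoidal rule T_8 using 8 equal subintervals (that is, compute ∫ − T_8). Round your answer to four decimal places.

1.2458

Exact integral: ∫_-1.5^3 v(u) du = -15.609375.
T_8 ≈ -16.855225.
Error ≈ -15.609375 − (-16.855225) ≈ 1.2458.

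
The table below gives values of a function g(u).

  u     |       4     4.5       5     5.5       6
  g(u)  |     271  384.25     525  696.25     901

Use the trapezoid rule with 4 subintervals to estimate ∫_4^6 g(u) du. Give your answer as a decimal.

1095.75

Δu = 0.5.
T_4 = (0.5/2)·[271 + 2·384.25 + 2·525 + 2·696.25 + 901] = 1095.75.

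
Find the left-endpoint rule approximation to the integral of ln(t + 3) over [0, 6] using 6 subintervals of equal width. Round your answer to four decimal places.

9.9115

Δt = (6 − 0)/6 = 1.
Left endpoints: 0, 1, 2, 3, 4, 5.
f(0) ≈ 1.0986, f(1) ≈ 1.3863, f(2) ≈ 1.6094, f(3) ≈ 1.7918, f(4) ≈ 1.9459, f(5) ≈ 2.0794.
Sum = Δt · [f(0) + f(1) + f(2) + ...].
Sum ≈ 9.9115.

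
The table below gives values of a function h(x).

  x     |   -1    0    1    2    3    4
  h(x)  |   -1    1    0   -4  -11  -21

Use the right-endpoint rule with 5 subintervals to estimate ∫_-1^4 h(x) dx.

Δx = 1.
Sum = 1·[1 + 0 + (-4) + (-11) + (-21)] = -35.

-35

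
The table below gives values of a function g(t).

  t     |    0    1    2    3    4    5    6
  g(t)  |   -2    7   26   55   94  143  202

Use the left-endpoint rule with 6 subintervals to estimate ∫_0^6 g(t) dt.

323

Δt = 1.
Sum = 1·[(-2) + 7 + 26 + 55 + 94 + 143] = 323.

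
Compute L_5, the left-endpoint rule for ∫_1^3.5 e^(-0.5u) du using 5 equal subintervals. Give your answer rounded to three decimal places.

0.978

Δu = (3.5 − 1)/5 = 0.5.
Left endpoints: 1, 1.5, 2, 2.5, 3.
f(1) ≈ 0.607, f(1.5) ≈ 0.472, f(2) ≈ 0.368, f(2.5) ≈ 0.287, f(3) ≈ 0.223.
Sum = Δu · [f(1) + f(1.5) + f(2) + f(2.5) + f(3)].
Sum ≈ 0.978.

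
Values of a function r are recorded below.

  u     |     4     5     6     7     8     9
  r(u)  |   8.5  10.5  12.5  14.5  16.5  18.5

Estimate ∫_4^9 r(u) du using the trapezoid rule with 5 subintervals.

67.5

Δu = 1.
T_5 = (1/2)·[8.5 + 2·10.5 + 2·12.5 + 2·14.5 + 2·16.5 + 18.5] = 67.5.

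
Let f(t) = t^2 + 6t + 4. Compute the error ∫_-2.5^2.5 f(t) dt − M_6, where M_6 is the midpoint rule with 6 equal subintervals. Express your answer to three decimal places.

0.289

Exact integral: ∫_-2.5^2.5 f(t) dt ≈ 30.41667.
M_6 ≈ 30.12731.
Error ≈ 30.41667 − 30.12731 ≈ 0.289.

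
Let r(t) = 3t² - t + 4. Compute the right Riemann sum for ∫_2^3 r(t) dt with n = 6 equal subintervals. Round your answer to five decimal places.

21.68056

Δt = (3 − 2)/6 = 1/6.
Right endpoints: 13/6, 7/3, 2.5, 8/3, 17/6, 3.
r(13/6) = 191/12, r(7/3) = 18, r(2.5) = 20.25, r(8/3) = 68/3, r(17/6) = 25.25, r(3) = 28.
Sum = Δt · [r(13/6) + r(7/3) + r(2.5) + ...].
Sum ≈ 21.68056.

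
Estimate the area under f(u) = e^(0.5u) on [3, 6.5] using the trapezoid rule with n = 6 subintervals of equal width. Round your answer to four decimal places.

Δu = (6.5 − 3)/6 = 7/12.
f(3) ≈ 4.4817, f(43/12) ≈ 5.9994, f(25/6) ≈ 8.0312, f(4.75) ≈ 10.7510, f(16/3) ≈ 14.3919, f(71/12) ≈ 19.2658, f(6.5) ≈ 25.7903.
T_6 = (Δu/2)·[f(u_0) + 2f(u_1) + ... + 2f(u_{5}) + f(u_6)].
Sum ≈ 42.9190.

42.9190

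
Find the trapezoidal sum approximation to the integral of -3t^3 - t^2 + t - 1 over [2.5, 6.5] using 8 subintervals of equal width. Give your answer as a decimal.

Δt = (6.5 − 2.5)/8 = 0.5.
f(2.5) = -51.625, f(3) = -88, f(3.5) = -138.375, f(4) = -205, f(4.5) = -290.125, f(5) = -396, f(5.5) = -524.875, f(6) = -679, f(6.5) = -860.625.
T_8 = (Δt/2)·[f(t_0) + 2f(t_1) + ... + 2f(t_{7}) + f(t_8)].
Sum = -1388.75.

-1388.75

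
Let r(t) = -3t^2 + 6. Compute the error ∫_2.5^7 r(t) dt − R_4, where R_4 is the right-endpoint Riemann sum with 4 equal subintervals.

Exact integral: ∫_2.5^7 r(t) dt = -300.375.
R_4 = -375.36328125.
Error = -300.375 − (-375.36328125) = 74.98828125.

74.98828125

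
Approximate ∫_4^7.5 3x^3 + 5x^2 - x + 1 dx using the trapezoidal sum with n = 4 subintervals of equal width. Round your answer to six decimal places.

Δx = (7.5 − 4)/4 = 0.875.
f(4) = 269, f(4.875) = 236813/512, f(5.75) = 730.890625, f(6.625) = 556111/512, f(7.5) = 1540.375.
T_4 = (Δx/2)·[f(x_0) + 2f(x_1) + 2f(x_2) + 2f(x_3) + f(x_4)].
Sum ≈ 2786.225586.

2786.225586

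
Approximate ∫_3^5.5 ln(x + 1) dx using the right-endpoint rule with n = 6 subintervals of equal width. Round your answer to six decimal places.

4.221294

Δx = (5.5 − 3)/6 = 5/12.
Right endpoints: 41/12, 23/6, 4.25, 14/3, 61/12, 5.5.
f(41/12) ≈ 1.485385, f(23/6) ≈ 1.575536, f(4.25) ≈ 1.658228, f(14/3) ≈ 1.734601, f(61/12) ≈ 1.805553, f(5.5) ≈ 1.871802.
Sum = Δx · [f(41/12) + f(23/6) + f(4.25) + ...].
Sum ≈ 4.221294.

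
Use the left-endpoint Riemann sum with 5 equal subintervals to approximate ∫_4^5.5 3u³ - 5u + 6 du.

423.69

Δu = (5.5 − 4)/5 = 0.3.
Left endpoints: 4, 4.3, 4.6, 4.9, 5.2.
f(4) = 178, f(4.3) = 223.021, f(4.6) = 275.008, f(4.9) = 334.447, f(5.2) = 401.824.
Sum = Δu · [f(4) + f(4.3) + f(4.6) + f(4.9) + f(5.2)].
Sum = 423.69.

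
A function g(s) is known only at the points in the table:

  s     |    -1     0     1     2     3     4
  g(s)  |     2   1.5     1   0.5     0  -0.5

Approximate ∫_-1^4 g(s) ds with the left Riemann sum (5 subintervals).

5

Δs = 1.
Sum = 1·[2 + 1.5 + 1 + 0.5 + 0] = 5.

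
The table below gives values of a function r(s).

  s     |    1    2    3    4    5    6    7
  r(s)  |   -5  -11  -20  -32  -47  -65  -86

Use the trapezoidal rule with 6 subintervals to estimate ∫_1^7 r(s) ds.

-220.5

Δs = 1.
T_6 = (1/2)·[(-5) + 2·(-11) + 2·(-20) + 2·(-32) + 2·(-47) + 2·(-65) + (-86)] = -220.5.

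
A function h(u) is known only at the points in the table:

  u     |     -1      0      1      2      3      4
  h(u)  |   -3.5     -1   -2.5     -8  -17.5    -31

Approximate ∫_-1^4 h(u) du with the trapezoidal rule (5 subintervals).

Δu = 1.
T_5 = (1/2)·[(-3.5) + 2·(-1) + 2·(-2.5) + 2·(-8) + 2·(-17.5) + (-31)] = -46.25.

-46.25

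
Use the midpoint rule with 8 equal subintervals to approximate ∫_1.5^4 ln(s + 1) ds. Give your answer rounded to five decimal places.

3.25728

Δs = (4 − 1.5)/8 = 0.3125.
Midpoints: 1.65625, 1.96875, 2.28125, 2.59375, 2.90625, 3.21875, 3.53125, 3.84375.
f(1.65625) ≈ 0.97692, f(1.96875) ≈ 1.08814, f(2.28125) ≈ 1.18822, f(2.59375) ≈ 1.27920, f(2.90625) ≈ 1.36258, f(3.21875) ≈ 1.43954, f(3.53125) ≈ 1.51100, f(3.84375) ≈ 1.57769.
Sum = Δs · [f(1.65625) + f(1.96875) + f(2.28125) + ...].
Sum ≈ 3.25728.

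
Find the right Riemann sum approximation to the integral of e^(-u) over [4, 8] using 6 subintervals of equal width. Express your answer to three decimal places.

Δu = (8 − 4)/6 = 2/3.
Right endpoints: 14/3, 16/3, 6, 20/3, 22/3, 8.
f(14/3) ≈ 0.009, f(16/3) ≈ 0.005, f(6) ≈ 0.002, f(20/3) ≈ 0.001, f(22/3) ≈ 0.001, f(8) ≈ 0.000.
Sum = Δu · [f(14/3) + f(16/3) + f(6) + ...].
Sum ≈ 0.013.

0.013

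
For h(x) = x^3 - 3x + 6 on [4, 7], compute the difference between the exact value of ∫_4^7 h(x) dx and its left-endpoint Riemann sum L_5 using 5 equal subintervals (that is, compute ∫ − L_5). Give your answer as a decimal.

78.03

Exact integral: ∫_4^7 h(x) dx = 504.75.
L_5 = 426.72.
Error = 504.75 − 426.72 = 78.03.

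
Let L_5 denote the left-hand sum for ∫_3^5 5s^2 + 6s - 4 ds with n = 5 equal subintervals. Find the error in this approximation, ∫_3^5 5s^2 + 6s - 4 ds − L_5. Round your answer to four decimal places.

18.1333

Exact integral: ∫_3^5 f(s) ds ≈ 203.333333.
L_5 = 185.2.
Error ≈ 203.333333 − 185.2 ≈ 18.1333.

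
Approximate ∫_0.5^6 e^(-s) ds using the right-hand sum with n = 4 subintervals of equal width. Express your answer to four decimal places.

0.2811

Δs = (6 − 0.5)/4 = 1.375.
Right endpoints: 1.875, 3.25, 4.625, 6.
f(1.875) ≈ 0.1534, f(3.25) ≈ 0.0388, f(4.625) ≈ 0.0098, f(6) ≈ 0.0025.
Sum = Δs · [f(1.875) + f(3.25) + f(4.625) + f(6)].
Sum ≈ 0.2811.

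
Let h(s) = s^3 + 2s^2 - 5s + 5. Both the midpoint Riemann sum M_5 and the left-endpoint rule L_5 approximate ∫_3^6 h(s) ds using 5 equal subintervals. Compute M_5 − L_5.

64.215

M_5 = 375.855.
L_5 = 311.64.
M_5 − L_5 = 64.215.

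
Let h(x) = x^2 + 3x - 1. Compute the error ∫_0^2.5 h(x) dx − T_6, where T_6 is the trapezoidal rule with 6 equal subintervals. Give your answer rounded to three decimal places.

-0.072

Exact integral: ∫_0^2.5 h(x) dx ≈ 12.08333.
T_6 ≈ 12.15567.
Error ≈ 12.08333 − 12.15567 ≈ -0.072.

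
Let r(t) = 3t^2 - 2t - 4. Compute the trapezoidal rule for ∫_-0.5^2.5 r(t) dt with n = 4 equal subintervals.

-1.40625

Δt = (2.5 − (-0.5))/4 = 0.75.
r(-0.5) = -2.25, r(0.25) = -4.3125, r(1) = -3, r(1.75) = 1.6875, r(2.5) = 9.75.
T_4 = (Δt/2)·[r(t_0) + 2r(t_1) + 2r(t_2) + 2r(t_3) + r(t_4)].
Sum = -1.40625.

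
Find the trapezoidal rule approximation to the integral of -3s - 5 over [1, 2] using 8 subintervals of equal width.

Δs = (2 − 1)/8 = 0.125.
f(1) = -8, f(1.125) = -8.375, f(1.25) = -8.75, f(1.375) = -9.125, f(1.5) = -9.5, f(1.625) = -9.875, f(1.75) = -10.25, f(1.875) = -10.625, f(2) = -11.
T_8 = (Δs/2)·[f(s_0) + 2f(s_1) + ... + 2f(s_{7}) + f(s_8)].
Sum = -9.5.

-9.5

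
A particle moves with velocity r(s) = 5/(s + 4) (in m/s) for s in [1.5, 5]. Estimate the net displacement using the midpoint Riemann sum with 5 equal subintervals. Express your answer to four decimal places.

2.4603

Δs = (5 − 1.5)/5 = 0.7.
Midpoints: 1.85, 2.55, 3.25, 3.95, 4.65.
r(1.85) = 100/117, r(2.55) = 100/131, r(3.25) = 20/29, r(3.95) = 100/159, r(4.65) = 100/173.
Sum = Δs · [r(1.85) + r(2.55) + r(3.25) + r(3.95) + r(4.65)].
Sum ≈ 2.4603.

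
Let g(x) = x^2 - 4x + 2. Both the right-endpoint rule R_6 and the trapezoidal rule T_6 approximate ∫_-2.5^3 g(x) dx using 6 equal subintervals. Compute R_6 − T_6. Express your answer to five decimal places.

-8.82292

R_6 ≈ 11.6556713.
T_6 ≈ 20.4785880.
R_6 − T_6 ≈ -8.82292.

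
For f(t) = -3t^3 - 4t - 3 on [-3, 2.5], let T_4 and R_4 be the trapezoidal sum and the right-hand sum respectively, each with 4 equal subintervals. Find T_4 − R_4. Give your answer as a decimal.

103.0390625

T_4 ≈ 24.35253906.
R_4 ≈ -78.68652344.
T_4 − R_4 = 103.0390625.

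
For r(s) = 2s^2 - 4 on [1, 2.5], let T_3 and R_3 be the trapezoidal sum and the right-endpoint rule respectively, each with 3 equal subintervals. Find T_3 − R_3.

T_3 = 3.875.
R_3 = 6.5.
T_3 − R_3 = -2.625.

-2.625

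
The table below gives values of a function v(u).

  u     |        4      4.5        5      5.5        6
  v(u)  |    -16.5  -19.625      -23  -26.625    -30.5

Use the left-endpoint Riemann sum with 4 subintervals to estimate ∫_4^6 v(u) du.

-42.875

Δu = 0.5.
Sum = 0.5·[(-16.5) + (-19.625) + (-23) + (-26.625)] = -42.875.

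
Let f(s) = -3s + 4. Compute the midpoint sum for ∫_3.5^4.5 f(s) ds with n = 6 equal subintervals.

-8

Δs = (4.5 − 3.5)/6 = 1/6.
Midpoints: 43/12, 3.75, 47/12, 49/12, 4.25, 53/12.
f(43/12) = -6.75, f(3.75) = -7.25, f(47/12) = -7.75, f(49/12) = -8.25, f(4.25) = -8.75, f(53/12) = -9.25.
Sum = Δs · [f(43/12) + f(3.75) + f(47/12) + ...].
Sum = -8.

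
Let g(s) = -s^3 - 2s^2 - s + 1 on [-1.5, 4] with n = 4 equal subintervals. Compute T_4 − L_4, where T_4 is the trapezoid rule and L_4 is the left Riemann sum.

-69.0078125

T_4 ≈ -118.99121.
L_4 ≈ -49.98340.
T_4 − L_4 = -69.0078125.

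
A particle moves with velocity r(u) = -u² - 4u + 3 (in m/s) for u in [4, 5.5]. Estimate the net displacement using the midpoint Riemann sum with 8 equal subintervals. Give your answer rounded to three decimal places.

Δu = (5.5 − 4)/8 = 0.1875.
Midpoints: 4.09375, 4.28125, 4.46875, 4.65625, 4.84375, 5.03125, 5.21875, 5.40625.
r(4.09375) = -30857/1024, r(4.28125) = -33233/1024, r(4.46875) = -35681/1024, r(4.65625) = -38201/1024, r(4.84375) = -40793/1024, r(5.03125) = -43457/1024, r(5.21875) = -46193/1024, r(5.40625) = -49001/1024.
Sum = Δu · [r(4.09375) + r(4.28125) + r(4.46875) + ...].
Sum ≈ -58.121.

-58.121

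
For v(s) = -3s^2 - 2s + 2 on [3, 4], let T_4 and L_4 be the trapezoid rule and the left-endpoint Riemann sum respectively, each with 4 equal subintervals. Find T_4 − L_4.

-2.875

T_4 = -42.03125.
L_4 = -39.15625.
T_4 − L_4 = -2.875.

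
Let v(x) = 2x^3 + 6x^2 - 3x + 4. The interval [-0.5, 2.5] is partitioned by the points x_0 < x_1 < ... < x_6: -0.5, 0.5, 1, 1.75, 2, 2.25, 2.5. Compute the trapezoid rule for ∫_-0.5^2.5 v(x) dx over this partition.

Subinterval widths: 1, 0.5, 0.75, 0.25, 0.25, 0.25.
v(-0.5) = 6.75, v(0.5) = 4.25, v(1) = 9, v(1.75) = 27.84375, v(2) = 38, v(2.25) = 50.40625, v(2.5) = 65.25.
On each subinterval the trapezoid contributes (Δx_i/2)·[v(x_{i-1}) + v(x_i)].
Sum = 56.3671875.

56.3671875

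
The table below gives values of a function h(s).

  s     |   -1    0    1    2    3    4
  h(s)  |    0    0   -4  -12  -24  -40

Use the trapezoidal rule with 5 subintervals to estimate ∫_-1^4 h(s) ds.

-60

Δs = 1.
T_5 = (1/2)·[0 + 2·0 + 2·(-4) + 2·(-12) + 2·(-24) + (-40)] = -60.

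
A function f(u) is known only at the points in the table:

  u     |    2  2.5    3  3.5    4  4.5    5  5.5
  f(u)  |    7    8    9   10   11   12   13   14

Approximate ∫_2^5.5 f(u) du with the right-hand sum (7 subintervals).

38.5

Δu = 0.5.
Sum = 0.5·[8 + 9 + 10 + 11 + 12 + 13 + 14] = 38.5.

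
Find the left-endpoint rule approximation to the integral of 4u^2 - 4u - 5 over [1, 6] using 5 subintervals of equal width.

Δu = (6 − 1)/5 = 1.
Left endpoints: 1, 2, 3, 4, 5.
f(1) = -5, f(2) = 3, f(3) = 19, f(4) = 43, f(5) = 75.
Sum = Δu · [f(1) + f(2) + f(3) + f(4) + f(5)].
Sum = 135.

135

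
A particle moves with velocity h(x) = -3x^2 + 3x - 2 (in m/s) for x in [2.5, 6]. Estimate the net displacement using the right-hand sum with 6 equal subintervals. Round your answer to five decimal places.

-186.31424

Δx = (6 − 2.5)/6 = 7/12.
Right endpoints: 37/12, 11/3, 4.25, 29/6, 65/12, 6.
h(37/12) = -1021/48, h(11/3) = -94/3, h(4.25) = -43.4375, h(29/6) = -691/12, h(65/12) = -3541/48, h(6) = -92.
Sum = Δx · [h(37/12) + h(11/3) + h(4.25) + ...].
Sum ≈ -186.31424.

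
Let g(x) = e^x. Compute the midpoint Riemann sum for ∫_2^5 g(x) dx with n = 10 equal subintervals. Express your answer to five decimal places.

140.49665

Δx = (5 − 2)/10 = 0.3.
Midpoints: 2.15, 2.45, 2.75, 3.05, 3.35, 3.65, 3.95, 4.25, 4.55, 4.85.
g(2.15) ≈ 8.58486, g(2.45) ≈ 11.58835, g(2.75) ≈ 15.64263, g(3.05) ≈ 21.11534, g(3.35) ≈ 28.50273, g(3.65) ≈ 38.47467, g(3.95) ≈ 51.93537, g(4.25) ≈ 70.10541, g(4.55) ≈ 94.63241, g(4.85) ≈ 127.74039.
Sum = Δx · [g(2.15) + g(2.45) + g(2.75) + ...].
Sum ≈ 140.49665.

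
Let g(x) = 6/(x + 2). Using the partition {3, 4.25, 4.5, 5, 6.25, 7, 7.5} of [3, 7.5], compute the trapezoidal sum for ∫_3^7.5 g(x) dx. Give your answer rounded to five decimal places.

Subinterval widths: 1.25, 0.25, 0.5, 1.25, 0.75, 0.5.
g(3) = 1.2, g(4.25) = 0.96, g(4.5) = 12/13, g(5) = 6/7, g(6.25) = 8/11, g(7) = 2/3, g(7.5) = 12/19.
On each subinterval the trapezoid contributes (Δx_i/2)·[g(x_{i-1}) + g(x_i)].
Sum ≈ 3.86799.

3.86799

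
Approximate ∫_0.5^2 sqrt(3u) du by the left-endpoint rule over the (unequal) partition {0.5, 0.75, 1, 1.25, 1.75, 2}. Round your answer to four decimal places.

Subinterval widths: 0.25, 0.25, 0.25, 0.5, 0.25.
Left endpoints: 0.5, 0.75, 1, 1.25, 1.75.
f(0.5) ≈ 1.2247, f(0.75) ≈ 1.5000, f(1) ≈ 1.7321, f(1.25) ≈ 1.9365, f(1.75) ≈ 2.2913.
Sum = Σ Δu_i · f(u_i).
Sum ≈ 2.6553.

2.6553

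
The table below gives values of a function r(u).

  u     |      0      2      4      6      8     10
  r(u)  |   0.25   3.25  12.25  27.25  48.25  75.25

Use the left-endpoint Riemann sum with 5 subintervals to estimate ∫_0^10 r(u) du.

182.5

Δu = 2.
Sum = 2·[0.25 + 3.25 + 12.25 + 27.25 + 48.25] = 182.5.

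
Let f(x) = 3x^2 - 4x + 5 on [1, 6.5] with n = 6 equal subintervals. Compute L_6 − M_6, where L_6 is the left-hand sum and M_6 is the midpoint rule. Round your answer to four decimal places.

L_6 ≈ 174.300347.
M_6 ≈ 217.469618.
L_6 − M_6 ≈ -43.1693.

-43.1693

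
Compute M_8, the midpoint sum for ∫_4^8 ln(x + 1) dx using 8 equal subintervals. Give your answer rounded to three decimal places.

Δx = (8 − 4)/8 = 0.5.
Midpoints: 4.25, 4.75, 5.25, 5.75, 6.25, 6.75, 7.25, 7.75.
f(4.25) ≈ 1.658, f(4.75) ≈ 1.749, f(5.25) ≈ 1.833, f(5.75) ≈ 1.910, f(6.25) ≈ 1.981, f(6.75) ≈ 2.048, f(7.25) ≈ 2.110, f(7.75) ≈ 2.169.
Sum = Δx · [f(4.25) + f(4.75) + f(5.25) + ...].
Sum ≈ 7.729.

7.729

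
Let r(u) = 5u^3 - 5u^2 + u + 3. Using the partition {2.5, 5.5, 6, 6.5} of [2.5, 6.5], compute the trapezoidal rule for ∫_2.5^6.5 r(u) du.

Subinterval widths: 3, 0.5, 0.5.
r(2.5) = 52.375, r(5.5) = 689.125, r(6) = 909, r(6.5) = 1171.375.
On each subinterval the trapezoid contributes (Δu_i/2)·[r(u_{i-1}) + r(u_i)].
Sum = 2031.875.

2031.875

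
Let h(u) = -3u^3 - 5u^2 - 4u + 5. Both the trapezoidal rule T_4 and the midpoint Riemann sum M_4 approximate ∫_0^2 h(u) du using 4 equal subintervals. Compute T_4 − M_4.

-1.75

T_4 = -24.5.
M_4 = -22.75.
T_4 − M_4 = -1.75.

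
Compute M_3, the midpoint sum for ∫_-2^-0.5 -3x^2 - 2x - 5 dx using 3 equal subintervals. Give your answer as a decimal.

-11.53125

Δx = (-0.5 − (-2))/3 = 0.5.
Midpoints: -1.75, -1.25, -0.75.
f(-1.75) = -10.6875, f(-1.25) = -7.1875, f(-0.75) = -5.1875.
Sum = Δx · [f(-1.75) + f(-1.25) + f(-0.75)].
Sum = -11.53125.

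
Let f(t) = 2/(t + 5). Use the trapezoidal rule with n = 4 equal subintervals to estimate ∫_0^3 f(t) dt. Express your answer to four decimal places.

0.9423

Δt = (3 − 0)/4 = 0.75.
f(0) = 0.4, f(0.75) = 8/23, f(1.5) = 4/13, f(2.25) = 8/29, f(3) = 0.25.
T_4 = (Δt/2)·[f(t_0) + 2f(t_1) + 2f(t_2) + 2f(t_3) + f(t_4)].
Sum ≈ 0.9423.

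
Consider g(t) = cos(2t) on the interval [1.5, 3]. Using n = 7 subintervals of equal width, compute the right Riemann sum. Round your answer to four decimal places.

Δt = (3 − 1.5)/7 = 3/14.
Right endpoints: 12/7, 27/14, 15/7, 33/14, 18/7, 39/14, 3.
g(12/7) ≈ -0.9591, g(27/14) ≈ -0.7547, g(15/7) ≈ -0.4138, g(33/14) ≈ 0.0019, g(18/7) ≈ 0.4173, g(39/14) ≈ 0.7572, g(3) ≈ 0.9602.
Sum = Δt · [g(12/7) + g(27/14) + g(15/7) + ...].
Sum ≈ 0.0019.

0.0019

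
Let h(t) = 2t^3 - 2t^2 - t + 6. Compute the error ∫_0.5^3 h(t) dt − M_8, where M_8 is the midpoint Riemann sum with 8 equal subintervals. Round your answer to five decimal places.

Exact integral: ∫_0.5^3 h(t) dt ≈ 33.1770833.
M_8 ≈ 33.0041504.
Error ≈ 33.1770833 − 33.0041504 ≈ 0.17293.

0.17293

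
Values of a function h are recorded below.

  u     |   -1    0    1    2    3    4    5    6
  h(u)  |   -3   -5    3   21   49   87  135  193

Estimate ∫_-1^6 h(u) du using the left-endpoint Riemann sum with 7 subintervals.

Δu = 1.
Sum = 1·[(-3) + (-5) + 3 + 21 + 49 + 87 + 135] = 287.

287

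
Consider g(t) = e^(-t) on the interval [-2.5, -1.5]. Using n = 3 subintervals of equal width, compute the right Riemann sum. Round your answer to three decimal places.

Δt = (-1.5 − (-2.5))/3 = 1/3.
Right endpoints: -13/6, -11/6, -1.5.
g(-13/6) ≈ 8.729, g(-11/6) ≈ 6.255, g(-1.5) ≈ 4.482.
Sum = Δt · [g(-13/6) + g(-11/6) + g(-1.5)].
Sum ≈ 6.489.

6.489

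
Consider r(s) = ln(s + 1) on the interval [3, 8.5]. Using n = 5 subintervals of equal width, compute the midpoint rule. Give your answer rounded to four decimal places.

10.3493

Δs = (8.5 − 3)/5 = 1.1.
Midpoints: 3.55, 4.65, 5.75, 6.85, 7.95.
r(3.55) ≈ 1.5151, r(4.65) ≈ 1.7317, r(5.75) ≈ 1.9095, r(6.85) ≈ 2.0605, r(7.95) ≈ 2.1917.
Sum = Δs · [r(3.55) + r(4.65) + r(5.75) + r(6.85) + r(7.95)].
Sum ≈ 10.3493.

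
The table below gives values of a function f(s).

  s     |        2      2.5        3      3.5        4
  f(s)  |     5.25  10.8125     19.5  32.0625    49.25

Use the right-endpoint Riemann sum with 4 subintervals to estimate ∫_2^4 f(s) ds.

Δs = 0.5.
Sum = 0.5·[10.8125 + 19.5 + 32.0625 + 49.25] = 55.8125.

55.8125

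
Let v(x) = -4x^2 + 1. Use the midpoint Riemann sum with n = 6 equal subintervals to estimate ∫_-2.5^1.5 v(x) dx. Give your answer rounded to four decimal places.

-20.7407

Δx = (1.5 − (-2.5))/6 = 2/3.
Midpoints: -13/6, -1.5, -5/6, -1/6, 0.5, 7/6.
v(-13/6) = -160/9, v(-1.5) = -8, v(-5/6) = -16/9, v(-1/6) = 8/9, v(0.5) = 0, v(7/6) = -40/9.
Sum = Δx · [v(-13/6) + v(-1.5) + v(-5/6) + ...].
Sum ≈ -20.7407.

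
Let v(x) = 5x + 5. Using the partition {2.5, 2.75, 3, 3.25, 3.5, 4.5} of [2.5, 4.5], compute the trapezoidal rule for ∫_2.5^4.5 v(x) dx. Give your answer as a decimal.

45

Subinterval widths: 0.25, 0.25, 0.25, 0.25, 1.
v(2.5) = 17.5, v(2.75) = 18.75, v(3) = 20, v(3.25) = 21.25, v(3.5) = 22.5, v(4.5) = 27.5.
On each subinterval the trapezoid contributes (Δx_i/2)·[v(x_{i-1}) + v(x_i)].
Sum = 45.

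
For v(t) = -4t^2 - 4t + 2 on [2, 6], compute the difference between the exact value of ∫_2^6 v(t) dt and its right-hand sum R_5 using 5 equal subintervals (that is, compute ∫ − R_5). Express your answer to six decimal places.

59.306667

Exact integral: ∫_2^6 v(t) dt ≈ -333.33333333.
R_5 = -392.64.
Error ≈ -333.33333333 − (-392.64) ≈ 59.306667.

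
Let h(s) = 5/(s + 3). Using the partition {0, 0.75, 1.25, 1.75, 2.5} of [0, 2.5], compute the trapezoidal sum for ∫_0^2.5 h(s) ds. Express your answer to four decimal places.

3.0454

Subinterval widths: 0.75, 0.5, 0.5, 0.75.
h(0) = 5/3, h(0.75) = 4/3, h(1.25) = 20/17, h(1.75) = 20/19, h(2.5) = 10/11.
On each subinterval the trapezoid contributes (Δs_i/2)·[h(s_{i-1}) + h(s_i)].
Sum ≈ 3.0454.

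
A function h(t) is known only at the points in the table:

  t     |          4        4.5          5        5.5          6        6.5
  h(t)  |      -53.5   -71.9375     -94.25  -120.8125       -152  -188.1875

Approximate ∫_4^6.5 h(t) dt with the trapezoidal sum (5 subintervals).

Δt = 0.5.
T_5 = (0.5/2)·[(-53.5) + 2·(-71.9375) + 2·(-94.25) + 2·(-120.8125) + 2·(-152) + (-188.1875)] = -279.921875.

-279.921875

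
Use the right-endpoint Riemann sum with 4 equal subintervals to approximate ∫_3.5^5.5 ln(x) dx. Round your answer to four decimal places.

Δx = (5.5 − 3.5)/4 = 0.5.
Right endpoints: 4, 4.5, 5, 5.5.
f(4) ≈ 1.3863, f(4.5) ≈ 1.5041, f(5) ≈ 1.6094, f(5.5) ≈ 1.7047.
Sum = Δx · [f(4) + f(4.5) + f(5) + f(5.5)].
Sum ≈ 3.1023.

3.1023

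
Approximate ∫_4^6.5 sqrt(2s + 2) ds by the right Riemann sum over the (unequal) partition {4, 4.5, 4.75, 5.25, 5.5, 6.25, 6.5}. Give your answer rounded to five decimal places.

Subinterval widths: 0.5, 0.25, 0.5, 0.25, 0.75, 0.25.
Right endpoints: 4.5, 4.75, 5.25, 5.5, 6.25, 6.5.
f(4.5) ≈ 3.31662, f(4.75) ≈ 3.39116, f(5.25) ≈ 3.53553, f(5.5) ≈ 3.60555, f(6.25) ≈ 3.80789, f(6.5) ≈ 3.87298.
Sum = Σ Δs_i · f(s_i).
Sum ≈ 8.99942.

8.99942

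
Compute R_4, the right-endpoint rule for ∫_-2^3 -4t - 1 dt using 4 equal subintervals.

-27.5

Δt = (3 − (-2))/4 = 1.25.
Right endpoints: -0.75, 0.5, 1.75, 3.
f(-0.75) = 2, f(0.5) = -3, f(1.75) = -8, f(3) = -13.
Sum = Δt · [f(-0.75) + f(0.5) + f(1.75) + f(3)].
Sum = -27.5.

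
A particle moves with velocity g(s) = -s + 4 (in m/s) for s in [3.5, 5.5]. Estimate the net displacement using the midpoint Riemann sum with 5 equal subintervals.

Δs = (5.5 − 3.5)/5 = 0.4.
Midpoints: 3.7, 4.1, 4.5, 4.9, 5.3.
g(3.7) = 0.3, g(4.1) = -0.1, g(4.5) = -0.5, g(4.9) = -0.9, g(5.3) = -1.3.
Sum = Δs · [g(3.7) + g(4.1) + g(4.5) + g(4.9) + g(5.3)].
Sum = -1.

-1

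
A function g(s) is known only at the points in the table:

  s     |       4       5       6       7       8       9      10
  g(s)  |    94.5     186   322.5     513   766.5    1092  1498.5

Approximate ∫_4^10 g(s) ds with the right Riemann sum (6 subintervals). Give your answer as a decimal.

4378.5

Δs = 1.
Sum = 1·[186 + 322.5 + 513 + 766.5 + 1092 + 1498.5] = 4378.5.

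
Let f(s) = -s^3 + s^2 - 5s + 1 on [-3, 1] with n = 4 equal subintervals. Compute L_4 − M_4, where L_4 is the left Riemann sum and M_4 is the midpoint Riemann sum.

32

L_4 = 84.
M_4 = 52.
L_4 − M_4 = 32.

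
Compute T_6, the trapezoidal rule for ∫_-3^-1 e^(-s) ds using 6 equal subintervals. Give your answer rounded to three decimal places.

Δs = (-1 − (-3))/6 = 1/3.
f(-3) ≈ 20.086, f(-8/3) ≈ 14.392, f(-7/3) ≈ 10.312, f(-2) ≈ 7.389, f(-5/3) ≈ 5.294, f(-4/3) ≈ 3.794, f(-1) ≈ 2.718.
T_6 = (Δs/2)·[f(s_0) + 2f(s_1) + ... + 2f(s_{5}) + f(s_6)].
Sum ≈ 17.528.

17.528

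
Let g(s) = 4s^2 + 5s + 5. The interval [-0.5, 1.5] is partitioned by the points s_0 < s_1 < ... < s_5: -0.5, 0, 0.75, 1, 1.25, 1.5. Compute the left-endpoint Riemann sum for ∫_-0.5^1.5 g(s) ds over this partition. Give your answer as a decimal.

16.125

Subinterval widths: 0.5, 0.75, 0.25, 0.25, 0.25.
Left endpoints: -0.5, 0, 0.75, 1, 1.25.
g(-0.5) = 3.5, g(0) = 5, g(0.75) = 11, g(1) = 14, g(1.25) = 17.5.
Sum = Σ Δs_i · g(s_i).
Sum = 16.125.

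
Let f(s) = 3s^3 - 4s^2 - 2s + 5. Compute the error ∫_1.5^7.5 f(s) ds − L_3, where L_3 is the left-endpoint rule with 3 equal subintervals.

Exact integral: ∫_1.5^7.5 f(s) ds = 1787.25.
L_3 = 905.75.
Error = 1787.25 − 905.75 = 881.5.

881.5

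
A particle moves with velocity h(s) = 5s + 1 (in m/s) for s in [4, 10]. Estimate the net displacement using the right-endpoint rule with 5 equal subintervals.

234

Δs = (10 − 4)/5 = 1.2.
Right endpoints: 5.2, 6.4, 7.6, 8.8, 10.
h(5.2) = 27, h(6.4) = 33, h(7.6) = 39, h(8.8) = 45, h(10) = 51.
Sum = Δs · [h(5.2) + h(6.4) + h(7.6) + h(8.8) + h(10)].
Sum = 234.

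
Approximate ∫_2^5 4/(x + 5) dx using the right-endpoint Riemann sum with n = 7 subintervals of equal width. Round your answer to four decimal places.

1.3906

Δx = (5 − 2)/7 = 3/7.
Right endpoints: 17/7, 20/7, 23/7, 26/7, 29/7, 32/7, 5.
f(17/7) = 7/13, f(20/7) = 28/55, f(23/7) = 14/29, f(26/7) = 28/61, f(29/7) = 0.4375, f(32/7) = 28/67, f(5) = 0.4.
Sum = Δx · [f(17/7) + f(20/7) + f(23/7) + ...].
Sum ≈ 1.3906.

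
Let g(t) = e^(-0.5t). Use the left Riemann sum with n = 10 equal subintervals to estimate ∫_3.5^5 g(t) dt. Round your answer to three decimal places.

0.190

Δt = (5 − 3.5)/10 = 0.15.
Left endpoints: 3.5, 3.65, 3.8, 3.95, 4.1, 4.25, 4.4, 4.55, 4.7, 4.85.
g(3.5) ≈ 0.174, g(3.65) ≈ 0.161, g(3.8) ≈ 0.150, g(3.95) ≈ 0.139, g(4.1) ≈ 0.129, g(4.25) ≈ 0.119, g(4.4) ≈ 0.111, g(4.55) ≈ 0.103, g(4.7) ≈ 0.095, g(4.85) ≈ 0.088.
Sum = Δt · [g(3.5) + g(3.65) + g(3.8) + ...].
Sum ≈ 0.190.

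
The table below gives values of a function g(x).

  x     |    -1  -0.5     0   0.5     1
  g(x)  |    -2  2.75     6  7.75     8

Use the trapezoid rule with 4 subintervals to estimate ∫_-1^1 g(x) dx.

9.75

Δx = 0.5.
T_4 = (0.5/2)·[(-2) + 2·2.75 + 2·6 + 2·7.75 + 8] = 9.75.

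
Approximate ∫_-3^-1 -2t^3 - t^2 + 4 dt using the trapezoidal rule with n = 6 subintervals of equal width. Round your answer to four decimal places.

39.7407

Δt = (-1 − (-3))/6 = 1/3.
f(-3) = 49, f(-8/3) = 940/27, f(-7/3) = 647/27, f(-2) = 16, f(-5/3) = 283/27, f(-4/3) = 188/27, f(-1) = 5.
T_6 = (Δt/2)·[f(t_0) + 2f(t_1) + ... + 2f(t_{5}) + f(t_6)].
Sum ≈ 39.7407.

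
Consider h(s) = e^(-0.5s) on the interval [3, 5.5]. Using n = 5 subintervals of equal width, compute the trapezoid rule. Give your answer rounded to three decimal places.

0.320

Δs = (5.5 − 3)/5 = 0.5.
h(3) ≈ 0.223, h(3.5) ≈ 0.174, h(4) ≈ 0.135, h(4.5) ≈ 0.105, h(5) ≈ 0.082, h(5.5) ≈ 0.064.
T_5 = (Δs/2)·[h(s_0) + 2h(s_1) + ... + 2h(s_{4}) + h(s_5)].
Sum ≈ 0.320.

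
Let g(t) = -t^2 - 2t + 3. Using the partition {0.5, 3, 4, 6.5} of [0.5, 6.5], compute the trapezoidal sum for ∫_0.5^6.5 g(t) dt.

Subinterval widths: 2.5, 1, 2.5.
g(0.5) = 1.75, g(3) = -12, g(4) = -21, g(6.5) = -52.25.
On each subinterval the trapezoid contributes (Δt_i/2)·[g(t_{i-1}) + g(t_i)].
Sum = -120.875.

-120.875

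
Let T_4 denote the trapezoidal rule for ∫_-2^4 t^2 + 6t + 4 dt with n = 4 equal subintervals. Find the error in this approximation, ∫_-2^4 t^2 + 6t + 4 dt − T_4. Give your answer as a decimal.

-2.25

Exact integral: ∫_-2^4 f(t) dt = 84.
T_4 = 86.25.
Error = 84 − 86.25 = -2.25.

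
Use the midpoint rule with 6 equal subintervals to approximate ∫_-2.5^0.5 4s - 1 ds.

Δs = (0.5 − (-2.5))/6 = 0.5.
Midpoints: -2.25, -1.75, -1.25, -0.75, -0.25, 0.25.
f(-2.25) = -10, f(-1.75) = -8, f(-1.25) = -6, f(-0.75) = -4, f(-0.25) = -2, f(0.25) = 0.
Sum = Δs · [f(-2.25) + f(-1.75) + f(-1.25) + ...].
Sum = -15.

-15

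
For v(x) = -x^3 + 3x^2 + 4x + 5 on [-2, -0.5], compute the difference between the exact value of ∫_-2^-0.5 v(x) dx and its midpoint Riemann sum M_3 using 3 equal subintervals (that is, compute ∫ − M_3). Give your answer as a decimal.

0.2109375

Exact integral: ∫_-2^-0.5 v(x) dx = 11.859375.
M_3 = 11.6484375.
Error = 11.859375 − 11.6484375 = 0.2109375.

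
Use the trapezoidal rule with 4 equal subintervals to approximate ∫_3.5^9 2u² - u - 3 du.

410.0078125

Δu = (9 − 3.5)/4 = 1.375.
f(3.5) = 18, f(4.875) = 39.65625, f(6.25) = 68.875, f(7.625) = 105.65625, f(9) = 150.
T_4 = (Δu/2)·[f(u_0) + 2f(u_1) + 2f(u_2) + 2f(u_3) + f(u_4)].
Sum = 410.0078125.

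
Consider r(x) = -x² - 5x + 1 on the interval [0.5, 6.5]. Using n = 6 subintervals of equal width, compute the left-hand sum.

-155.5

Δx = (6.5 − 0.5)/6 = 1.
Left endpoints: 0.5, 1.5, 2.5, 3.5, 4.5, 5.5.
r(0.5) = -1.75, r(1.5) = -8.75, r(2.5) = -17.75, r(3.5) = -28.75, r(4.5) = -41.75, r(5.5) = -56.75.
Sum = Δx · [r(0.5) + r(1.5) + r(2.5) + ...].
Sum = -155.5.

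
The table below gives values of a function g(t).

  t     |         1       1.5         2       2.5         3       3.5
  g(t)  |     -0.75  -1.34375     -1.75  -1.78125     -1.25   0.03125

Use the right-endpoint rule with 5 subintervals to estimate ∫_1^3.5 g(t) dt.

-3.046875

Δt = 0.5.
Sum = 0.5·[(-1.34375) + (-1.75) + (-1.78125) + (-1.25) + 0.03125] = -3.046875.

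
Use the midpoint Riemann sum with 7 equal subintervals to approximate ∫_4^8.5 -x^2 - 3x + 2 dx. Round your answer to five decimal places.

-258.59503

Δx = (8.5 − 4)/7 = 9/14.
Midpoints: 121/28, 139/28, 157/28, 6.25, 193/28, 211/28, 229/28.
f(121/28) = -23237/784, f(139/28) = -29429/784, f(157/28) = -36269/784, f(6.25) = -55.8125, f(193/28) = -51893/784, f(211/28) = -60677/784, f(229/28) = -70109/784.
Sum = Δx · [f(121/28) + f(139/28) + f(157/28) + ...].
Sum ≈ -258.59503.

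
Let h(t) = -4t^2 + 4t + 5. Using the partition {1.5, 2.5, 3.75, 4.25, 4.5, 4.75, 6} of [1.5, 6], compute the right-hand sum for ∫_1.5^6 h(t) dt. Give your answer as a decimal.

-255.25

Subinterval widths: 1, 1.25, 0.5, 0.25, 0.25, 1.25.
Right endpoints: 2.5, 3.75, 4.25, 4.5, 4.75, 6.
h(2.5) = -10, h(3.75) = -36.25, h(4.25) = -50.25, h(4.5) = -58, h(4.75) = -66.25, h(6) = -115.
Sum = Σ Δt_i · h(t_i).
Sum = -255.25.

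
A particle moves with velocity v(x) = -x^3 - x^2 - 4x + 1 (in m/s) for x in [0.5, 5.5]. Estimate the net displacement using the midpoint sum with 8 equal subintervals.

-337.5390625

Δx = (5.5 − 0.5)/8 = 0.625.
Midpoints: 0.8125, 1.4375, 2.0625, 2.6875, 3.3125, 3.9375, 4.5625, 5.1875.
v(0.8125) = -14117/4096, v(1.4375) = -40087/4096, v(2.0625) = -83057/4096, v(2.6875) = -149027/4096, v(3.3125) = -243997/4096, v(3.9375) = -373967/4096, v(4.5625) = -544937/4096, v(5.1875) = -762907/4096.
Sum = Δx · [v(0.8125) + v(1.4375) + v(2.0625) + ...].
Sum = -337.5390625.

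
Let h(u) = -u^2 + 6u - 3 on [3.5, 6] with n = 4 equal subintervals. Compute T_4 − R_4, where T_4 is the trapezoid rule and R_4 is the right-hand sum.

2.734375

T_4 = 5.87890625.
R_4 = 3.14453125.
T_4 − R_4 = 2.734375.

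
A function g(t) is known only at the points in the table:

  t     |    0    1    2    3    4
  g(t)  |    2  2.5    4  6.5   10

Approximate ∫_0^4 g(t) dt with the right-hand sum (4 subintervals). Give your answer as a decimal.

23

Δt = 1.
Sum = 1·[2.5 + 4 + 6.5 + 10] = 23.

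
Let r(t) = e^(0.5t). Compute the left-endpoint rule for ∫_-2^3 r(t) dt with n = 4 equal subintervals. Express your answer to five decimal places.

Δt = (3 − (-2))/4 = 1.25.
Left endpoints: -2, -0.75, 0.5, 1.75.
r(-2) ≈ 0.36788, r(-0.75) ≈ 0.68729, r(0.5) ≈ 1.28403, r(1.75) ≈ 2.39888.
Sum = Δt · [r(-2) + r(-0.75) + r(0.5) + r(1.75)].
Sum ≈ 5.92259.

5.92259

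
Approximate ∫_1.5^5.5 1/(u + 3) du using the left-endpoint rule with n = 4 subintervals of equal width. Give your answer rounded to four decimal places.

Δu = (5.5 − 1.5)/4 = 1.
Left endpoints: 1.5, 2.5, 3.5, 4.5.
f(1.5) = 2/9, f(2.5) = 2/11, f(3.5) = 2/13, f(4.5) = 2/15.
Sum = Δu · [f(1.5) + f(2.5) + f(3.5) + f(4.5)].
Sum ≈ 0.6912.

0.6912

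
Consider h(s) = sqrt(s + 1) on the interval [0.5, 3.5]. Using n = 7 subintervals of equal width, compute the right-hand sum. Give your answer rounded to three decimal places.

Δs = (3.5 − 0.5)/7 = 3/7.
Right endpoints: 13/14, 19/14, 25/14, 31/14, 37/14, 43/14, 3.5.
h(13/14) ≈ 1.389, h(19/14) ≈ 1.535, h(25/14) ≈ 1.669, h(31/14) ≈ 1.793, h(37/14) ≈ 1.909, h(43/14) ≈ 2.018, h(3.5) ≈ 2.121.
Sum = Δs · [h(13/14) + h(19/14) + h(25/14) + ...].
Sum ≈ 5.329.

5.329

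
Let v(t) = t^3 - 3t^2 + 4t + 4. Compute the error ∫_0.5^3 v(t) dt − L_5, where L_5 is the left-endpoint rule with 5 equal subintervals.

Exact integral: ∫_0.5^3 v(t) dt = 20.859375.
L_5 = 18.4375.
Error = 20.859375 − 18.4375 = 2.421875.

2.421875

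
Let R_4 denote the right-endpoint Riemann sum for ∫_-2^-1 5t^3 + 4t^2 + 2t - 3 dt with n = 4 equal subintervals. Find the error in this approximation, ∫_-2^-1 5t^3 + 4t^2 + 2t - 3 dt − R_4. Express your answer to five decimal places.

Exact integral: ∫_-2^-1 f(t) dt ≈ -15.4166667.
R_4 = -12.484375.
Error ≈ -15.4166667 − (-12.484375) ≈ -2.93229.

-2.93229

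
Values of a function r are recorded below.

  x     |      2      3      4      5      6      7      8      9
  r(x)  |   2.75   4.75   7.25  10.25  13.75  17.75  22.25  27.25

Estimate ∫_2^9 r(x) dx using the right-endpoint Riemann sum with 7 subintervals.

Δx = 1.
Sum = 1·[4.75 + 7.25 + 10.25 + 13.75 + 17.75 + 22.25 + 27.25] = 103.25.

103.25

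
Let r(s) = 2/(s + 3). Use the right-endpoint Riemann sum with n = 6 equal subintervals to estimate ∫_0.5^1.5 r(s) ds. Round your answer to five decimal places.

0.49220

Δs = (1.5 − 0.5)/6 = 1/6.
Right endpoints: 2/3, 5/6, 1, 7/6, 4/3, 1.5.
r(2/3) = 6/11, r(5/6) = 12/23, r(1) = 0.5, r(7/6) = 0.48, r(4/3) = 6/13, r(1.5) = 4/9.
Sum = Δs · [r(2/3) + r(5/6) + r(1) + ...].
Sum ≈ 0.49220.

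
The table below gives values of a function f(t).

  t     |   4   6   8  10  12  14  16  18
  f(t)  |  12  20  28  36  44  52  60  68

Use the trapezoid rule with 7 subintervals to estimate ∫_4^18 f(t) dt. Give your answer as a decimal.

Δt = 2.
T_7 = (2/2)·[12 + 2·20 + 2·28 + 2·36 + 2·44 + 2·52 + 2·60 + 68] = 560.

560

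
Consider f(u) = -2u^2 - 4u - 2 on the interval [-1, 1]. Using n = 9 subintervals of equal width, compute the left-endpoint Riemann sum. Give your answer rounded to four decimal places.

-4.4774

Δu = (1 − (-1))/9 = 2/9.
Left endpoints: -1, -7/9, -5/9, -1/3, -1/9, 1/9, 1/3, 5/9, 7/9.
f(-1) = 0, f(-7/9) = -8/81, f(-5/9) = -32/81, f(-1/3) = -8/9, f(-1/9) = -128/81, f(1/9) = -200/81, f(1/3) = -32/9, f(5/9) = -392/81, f(7/9) = -512/81.
Sum = Δu · [f(-1) + f(-7/9) + f(-5/9) + ...].
Sum ≈ -4.4774.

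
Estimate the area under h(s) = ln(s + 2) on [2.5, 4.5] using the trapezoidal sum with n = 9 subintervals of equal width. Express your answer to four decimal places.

Δs = (4.5 − 2.5)/9 = 2/9.
h(2.5) ≈ 1.5041, h(49/18) ≈ 1.5523, h(53/18) ≈ 1.5983, h(19/6) ≈ 1.6422, h(61/18) ≈ 1.6843, h(65/18) ≈ 1.7247, h(23/6) ≈ 1.7636, h(73/18) ≈ 1.8010, h(77/18) ≈ 1.8370, h(4.5) ≈ 1.8718.
T_9 = (Δs/2)·[h(s_0) + 2h(s_1) + ... + 2h(s_{8}) + h(s_9)].
Sum ≈ 3.3981.

3.3981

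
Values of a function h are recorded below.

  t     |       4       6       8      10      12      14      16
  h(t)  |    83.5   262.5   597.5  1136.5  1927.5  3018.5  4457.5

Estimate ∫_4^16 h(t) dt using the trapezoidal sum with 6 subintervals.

Δt = 2.
T_6 = (2/2)·[83.5 + 2·262.5 + 2·597.5 + 2·1136.5 + 2·1927.5 + 2·3018.5 + 4457.5] = 18426.

18426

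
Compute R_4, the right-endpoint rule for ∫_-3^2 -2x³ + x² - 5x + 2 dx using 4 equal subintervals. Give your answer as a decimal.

9.375

Δx = (2 − (-3))/4 = 1.25.
Right endpoints: -1.75, -0.5, 0.75, 2.
f(-1.75) = 24.53125, f(-0.5) = 5, f(0.75) = -2.03125, f(2) = -20.
Sum = Δx · [f(-1.75) + f(-0.5) + f(0.75) + f(2)].
Sum = 9.375.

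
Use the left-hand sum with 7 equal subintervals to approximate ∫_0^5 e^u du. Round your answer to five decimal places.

Δu = (5 − 0)/7 = 5/7.
Left endpoints: 0, 5/7, 10/7, 15/7, 20/7, 25/7, 30/7.
f(0) ≈ 1.00000, f(5/7) ≈ 2.04273, f(10/7) ≈ 4.17273, f(15/7) ≈ 8.52376, f(20/7) ≈ 17.41171, f(25/7) ≈ 35.56737, f(30/7) ≈ 72.65442.
Sum = Δu · [f(0) + f(5/7) + f(10/7) + ...].
Sum ≈ 100.98051.

100.98051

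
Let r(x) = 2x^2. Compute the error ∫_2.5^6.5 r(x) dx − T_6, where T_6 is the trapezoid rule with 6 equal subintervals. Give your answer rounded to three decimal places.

-0.593

Exact integral: ∫_2.5^6.5 r(x) dx ≈ 172.66667.
T_6 ≈ 173.25926.
Error ≈ 172.66667 − 173.25926 ≈ -0.593.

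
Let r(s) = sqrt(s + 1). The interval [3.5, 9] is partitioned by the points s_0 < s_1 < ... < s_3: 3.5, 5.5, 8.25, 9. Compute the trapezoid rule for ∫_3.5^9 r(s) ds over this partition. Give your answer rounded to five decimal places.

Subinterval widths: 2, 2.75, 0.75.
r(3.5) ≈ 2.12132, r(5.5) ≈ 2.54951, r(8.25) ≈ 3.04138, r(9) ≈ 3.16228.
On each subinterval the trapezoid contributes (Δs_i/2)·[r(s_{i-1}) + r(s_i)].
Sum ≈ 14.68468.

14.68468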